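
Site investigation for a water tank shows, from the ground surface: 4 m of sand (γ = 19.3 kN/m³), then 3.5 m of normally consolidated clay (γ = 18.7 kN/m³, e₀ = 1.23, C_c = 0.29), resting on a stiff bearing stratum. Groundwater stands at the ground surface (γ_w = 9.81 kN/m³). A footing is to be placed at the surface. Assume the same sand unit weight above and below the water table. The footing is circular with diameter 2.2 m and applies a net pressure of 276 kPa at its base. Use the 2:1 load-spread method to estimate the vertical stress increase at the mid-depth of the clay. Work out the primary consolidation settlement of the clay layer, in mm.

Mid-depth of clay below the ground surface: z = 4 + 3.5/2 = 5.75 m.
Total vertical stress at mid-clay: σ_v = 19.3×4 + 18.7×1.75 = 109.93 kPa.
Pore pressure: u = 9.81×(5.75 − 0) = 56.408 kPa.
Initial effective stress: σ'_0 = σ_v − u = 109.93 − 56.408 = 53.522 kPa.
Stress increase at mid-clay by the 2:1 spreading method:
Δσ ≈ qD²/(D+z)² = 276×2.2²/(2.2+5.75)² = 21.136 kPa
Final effective stress: σ'_f = σ'_0 + Δσ = 53.522 + 21.136 = 74.658 kPa.
Normally consolidated clay, so the full stress increment lies on the virgin compression line:
S_c = C_c·H/(1+e₀)·log₁₀(σ'_f/σ'_0) = 0.29×3.5/(1+1.23)×log₁₀(74.658/53.522)
    = 0.45516 × 0.14454 = 0.06579 m

S_c ≈ 65.8 mm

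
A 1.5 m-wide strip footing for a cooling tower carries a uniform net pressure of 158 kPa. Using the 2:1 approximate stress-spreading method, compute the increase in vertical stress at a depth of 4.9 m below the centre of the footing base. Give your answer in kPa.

By the 2:1 method the load spreads at 1 horizontal : 2 vertical, so at depth z the loaded area has grown by z in each plan dimension:
Δσ = qB/(B+z) = 158×1.5/(1.5+4.9) = 37.031 kPa

Δσ_z ≈ 37 kPa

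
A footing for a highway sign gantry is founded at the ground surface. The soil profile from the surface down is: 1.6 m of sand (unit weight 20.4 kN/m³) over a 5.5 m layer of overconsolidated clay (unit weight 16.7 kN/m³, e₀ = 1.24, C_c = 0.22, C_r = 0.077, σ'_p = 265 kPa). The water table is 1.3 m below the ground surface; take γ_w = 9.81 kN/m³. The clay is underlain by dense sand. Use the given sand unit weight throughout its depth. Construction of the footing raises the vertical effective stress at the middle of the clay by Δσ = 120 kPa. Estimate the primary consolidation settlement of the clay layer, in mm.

S_c ≈ 102 mm

Mid-depth of clay below the ground surface: z = 1.6 + 5.5/2 = 4.35 m.
Total vertical stress at mid-clay: σ_v = 20.4×1.6 + 16.7×2.75 = 78.565 kPa.
Pore pressure: u = 9.81×(4.35 − 1.3) = 29.921 kPa.
Initial effective stress: σ'_0 = σ_v − u = 78.565 − 29.921 = 48.644 kPa.
Final effective stress: σ'_f = 48.644 + 120 = 168.64 kPa.
σ'_f = 168.64 ≤ σ'_p = 265 kPa, so the clay remains overconsolidated and only the recompression index applies:
S_c = C_r·H/(1+e₀)·log₁₀(σ'_f/σ'_0) = 0.077×5.5/2.24×log₁₀(168.64/48.644)
    = 0.18907 × 0.53993 = 0.1021 m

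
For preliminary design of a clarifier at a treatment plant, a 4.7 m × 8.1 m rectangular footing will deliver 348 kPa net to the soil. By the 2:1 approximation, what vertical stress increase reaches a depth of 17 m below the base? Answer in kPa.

By the 2:1 method the load spreads at 1 horizontal : 2 vertical, so at depth z the loaded area has grown by z in each plan dimension:
Δσ = qBL/((B+z)(L+z)) = 348×4.7×8.1/((4.7+17)(8.1+17)) = 24.324 kPa

Δσ_z ≈ 24.3 kPa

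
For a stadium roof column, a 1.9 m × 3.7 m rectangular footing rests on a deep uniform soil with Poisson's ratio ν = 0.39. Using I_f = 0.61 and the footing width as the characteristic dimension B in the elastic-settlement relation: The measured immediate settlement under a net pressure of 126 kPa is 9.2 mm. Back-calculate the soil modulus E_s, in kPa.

E_s ≈ 13500 kPa

S_e = q·B·(1−ν²)/E_s · I_f  ⇒  E_s = q·B·(1−ν²)·I_f / S_e.
E_s = 126 × 1.9 × 0.8479 × 0.61 / 0.0092 = 13460 kPa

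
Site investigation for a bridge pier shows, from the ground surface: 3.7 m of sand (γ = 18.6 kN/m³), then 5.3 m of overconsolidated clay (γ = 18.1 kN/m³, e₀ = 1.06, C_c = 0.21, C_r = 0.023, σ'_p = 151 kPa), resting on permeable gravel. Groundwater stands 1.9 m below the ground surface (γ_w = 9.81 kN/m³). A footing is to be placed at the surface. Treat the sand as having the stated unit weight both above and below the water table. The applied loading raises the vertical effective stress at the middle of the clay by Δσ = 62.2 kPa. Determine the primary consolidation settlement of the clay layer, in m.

Mid-depth of clay below the ground surface: z = 3.7 + 5.3/2 = 6.35 m.
Total vertical stress at mid-clay: σ_v = 18.6×3.7 + 18.1×2.65 = 116.79 kPa.
Pore pressure: u = 9.81×(6.35 − 1.9) = 43.655 kPa.
Initial effective stress: σ'_0 = σ_v − u = 116.79 − 43.655 = 73.135 kPa.
Final effective stress: σ'_f = 73.135 + 62.2 = 135.34 kPa.
σ'_f = 135.34 ≤ σ'_p = 151 kPa, so the clay remains overconsolidated and only the recompression index applies:
S_c = C_r·H/(1+e₀)·log₁₀(σ'_f/σ'_0) = 0.023×5.3/2.06×log₁₀(135.34/73.135)
    = 0.059174 × 0.2673 = 0.01582 m

S_c ≈ 0.0158 m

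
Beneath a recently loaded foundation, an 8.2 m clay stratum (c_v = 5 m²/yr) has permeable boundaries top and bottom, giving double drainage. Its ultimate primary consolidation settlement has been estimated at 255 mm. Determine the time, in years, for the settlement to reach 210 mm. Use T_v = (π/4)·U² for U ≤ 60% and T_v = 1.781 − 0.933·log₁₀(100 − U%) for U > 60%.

t ≈ 2.08 years

Drainage path length: H_d = H/2 = 4.1 m (double drainage).
U = S(t)/S_ult = 210/255 = 0.8235.
U > 60%: T_v = 1.781 − 0.933·log₁₀(100 − 82.353) = 0.61785.
t = T_v·H_d²/c_v = 0.61785×4.1²/5 = 2.077 years.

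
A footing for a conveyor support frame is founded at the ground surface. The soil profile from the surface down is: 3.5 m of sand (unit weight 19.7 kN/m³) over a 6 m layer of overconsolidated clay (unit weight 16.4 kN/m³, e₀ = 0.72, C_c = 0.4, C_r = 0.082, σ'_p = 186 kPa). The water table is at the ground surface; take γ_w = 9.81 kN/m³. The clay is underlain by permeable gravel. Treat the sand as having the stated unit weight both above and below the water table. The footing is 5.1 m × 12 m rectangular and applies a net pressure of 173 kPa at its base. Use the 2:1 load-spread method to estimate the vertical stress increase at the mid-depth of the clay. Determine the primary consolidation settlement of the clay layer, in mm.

S_c ≈ 80.2 mm

Mid-depth of clay below the ground surface: z = 3.5 + 6/2 = 6.5 m.
Total vertical stress at mid-clay: σ_v = 19.7×3.5 + 16.4×3 = 118.15 kPa.
Pore pressure: u = 9.81×(6.5 − 0) = 63.765 kPa.
Initial effective stress: σ'_0 = σ_v − u = 118.15 − 63.765 = 54.385 kPa.
Stress increase at mid-clay by the 2:1 spreading method:
Δσ = qBL/((B+z)(L+z)) = 173×5.1×12/((5.1+6.5)(12+6.5)) = 49.336 kPa
Final effective stress: σ'_f = 54.385 + 49.336 = 103.72 kPa.
σ'_f = 103.72 ≤ σ'_p = 186 kPa, so the clay remains overconsolidated and only the recompression index applies:
S_c = C_r·H/(1+e₀)·log₁₀(σ'_f/σ'_0) = 0.082×6/1.72×log₁₀(103.72/54.385)
    = 0.28605 × 0.28038 = 0.0802 m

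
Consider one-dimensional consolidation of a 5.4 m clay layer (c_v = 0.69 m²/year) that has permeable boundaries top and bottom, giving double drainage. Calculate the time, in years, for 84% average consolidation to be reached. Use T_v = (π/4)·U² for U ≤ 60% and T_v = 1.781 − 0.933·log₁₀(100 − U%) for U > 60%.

t ≈ 6.95 years

Drainage path length: H_d = H/2 = 2.7 m (double drainage).
U > 60%: T_v = 1.781 − 0.933·log₁₀(100 − 84) = 0.65756.
t = T_v·H_d²/c_v = 0.65756×2.7²/0.69 = 6.947 years.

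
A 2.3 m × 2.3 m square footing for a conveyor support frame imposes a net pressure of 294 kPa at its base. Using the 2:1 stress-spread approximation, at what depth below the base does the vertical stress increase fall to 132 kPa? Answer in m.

2:1 spreading — at depth z the loaded area has grown by z in each plan dimension:
qB²/(B+z)² = Δσ_z ⇒ z = B(√(q/Δσ_z) − 1) = 2.3×(√(294/132) − 1) = 1.133 m

z ≈ 1.13 m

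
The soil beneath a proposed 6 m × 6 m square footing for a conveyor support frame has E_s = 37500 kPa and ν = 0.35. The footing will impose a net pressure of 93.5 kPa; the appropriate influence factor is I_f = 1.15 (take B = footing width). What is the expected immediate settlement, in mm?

Immediate (elastic) settlement: S_e = q·B·(1−ν²)/E_s · I_f.
S_e = 93.5 × 6 × (1 − 0.35²) / 37500 × 1.15
    = 93.5 × 6 × 0.8775 / 37500 × 1.15
    = 0.0151 m = 15.1 mm

S_e ≈ 15.1 mm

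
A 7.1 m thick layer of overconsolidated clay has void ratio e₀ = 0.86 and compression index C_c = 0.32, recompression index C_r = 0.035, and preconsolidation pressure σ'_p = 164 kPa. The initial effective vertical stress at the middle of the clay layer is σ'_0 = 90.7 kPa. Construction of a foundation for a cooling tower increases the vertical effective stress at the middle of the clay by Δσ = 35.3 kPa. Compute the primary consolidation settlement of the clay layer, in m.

Final effective stress: σ'_f = 90.7 + 35.3 = 126 kPa.
σ'_f = 126 ≤ σ'_p = 164 kPa, so the clay remains overconsolidated and only the recompression index applies:
S_c = C_r·H/(1+e₀)·log₁₀(σ'_f/σ'_0) = 0.035×7.1/1.86×log₁₀(126/90.7)
    = 0.1336 × 0.14276 = 0.01907 m

S_c ≈ 0.0191 m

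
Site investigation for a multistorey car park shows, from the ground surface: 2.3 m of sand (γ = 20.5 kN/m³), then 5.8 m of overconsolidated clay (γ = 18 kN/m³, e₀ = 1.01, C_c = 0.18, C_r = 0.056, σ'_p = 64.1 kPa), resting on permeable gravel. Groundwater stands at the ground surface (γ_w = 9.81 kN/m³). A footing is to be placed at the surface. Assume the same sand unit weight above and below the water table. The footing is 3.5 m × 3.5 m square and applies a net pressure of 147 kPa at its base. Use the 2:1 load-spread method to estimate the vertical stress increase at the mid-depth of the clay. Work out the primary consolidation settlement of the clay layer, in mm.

S_c ≈ 46.4 mm

Mid-depth of clay below the ground surface: z = 2.3 + 5.8/2 = 5.2 m.
Total vertical stress at mid-clay: σ_v = 20.5×2.3 + 18×2.9 = 99.35 kPa.
Pore pressure: u = 9.81×(5.2 − 0) = 51.012 kPa.
Initial effective stress: σ'_0 = σ_v − u = 99.35 − 51.012 = 48.338 kPa.
Stress increase at mid-clay by the 2:1 spreading method:
Δσ = qBL/((B+z)(L+z)) = 147×3.5×3.5/((3.5+5.2)(3.5+5.2)) = 23.791 kPa
Final effective stress: σ'_f = 48.338 + 23.791 = 72.129 kPa.
σ'_f = 72.129 > σ'_p = 64.1 kPa, so the stress path crosses the preconsolidation pressure — recompression up to σ'_p, then virgin compression beyond:
S_c = H/(1+e₀)·[C_r·log₁₀(σ'_p/σ'_0) + C_c·log₁₀(σ'_f/σ'_p)]
    = 5.8/2.01 × [0.056×log₁₀(64.1/48.338) + 0.18×log₁₀(72.129/64.1)]
    = 2.8856 × [0.0068639 + 0.0092253] = 0.04643 m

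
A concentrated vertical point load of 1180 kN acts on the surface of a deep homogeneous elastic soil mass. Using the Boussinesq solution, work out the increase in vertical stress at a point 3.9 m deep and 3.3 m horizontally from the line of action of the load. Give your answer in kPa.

Δσ_z ≈ 9.6 kPa

Boussinesq vertical stress below a point load on an elastic half-space:
Δσ_z = 3P/(2πz²) · [1 + (r/z)²]^(−5/2)
r/z = 3.3/3.9 = 0.84615; [1+(r/z)²]^(−5/2) = 0.25925.
Δσ_z = 3×1180/(2π×3.9²) × 0.25925 = 37.042 × 0.25925 = 9.603 kPa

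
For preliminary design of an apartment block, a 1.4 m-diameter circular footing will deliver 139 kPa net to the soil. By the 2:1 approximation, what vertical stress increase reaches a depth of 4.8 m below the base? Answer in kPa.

Δσ_z ≈ 7.09 kPa

By the 2:1 method the load spreads at 1 horizontal : 2 vertical, so at depth z the loaded area has grown by z in each plan dimension:
Δσ ≈ qD²/(D+z)² = 139×1.4²/(1.4+4.8)² = 7.0874 kPa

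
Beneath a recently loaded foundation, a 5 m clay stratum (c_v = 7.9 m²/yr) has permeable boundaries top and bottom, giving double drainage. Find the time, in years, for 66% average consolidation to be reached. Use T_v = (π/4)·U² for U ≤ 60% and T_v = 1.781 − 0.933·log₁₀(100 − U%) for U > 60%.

Drainage path length: H_d = H/2 = 2.5 m (double drainage).
U > 60%: T_v = 1.781 − 0.933·log₁₀(100 − 66) = 0.35213.
t = T_v·H_d²/c_v = 0.35213×2.5²/7.9 = 0.2786 years.

t ≈ 0.279 years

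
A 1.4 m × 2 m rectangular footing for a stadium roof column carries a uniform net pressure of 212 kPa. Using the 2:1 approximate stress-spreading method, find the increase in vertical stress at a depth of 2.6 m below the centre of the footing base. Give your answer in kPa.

By the 2:1 method the load spreads at 1 horizontal : 2 vertical, so at depth z the loaded area has grown by z in each plan dimension:
Δσ = qBL/((B+z)(L+z)) = 212×1.4×2/((1.4+2.6)(2+2.6)) = 32.261 kPa

Δσ_z ≈ 32.3 kPa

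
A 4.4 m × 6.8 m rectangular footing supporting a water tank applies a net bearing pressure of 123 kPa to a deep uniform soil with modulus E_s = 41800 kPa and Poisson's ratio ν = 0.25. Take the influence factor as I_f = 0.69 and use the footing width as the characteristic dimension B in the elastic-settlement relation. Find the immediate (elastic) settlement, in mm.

S_e ≈ 8.38 mm

Immediate (elastic) settlement: S_e = q·B·(1−ν²)/E_s · I_f.
S_e = 123 × 4.4 × (1 − 0.25²) / 41800 × 0.69
    = 123 × 4.4 × 0.9375 / 41800 × 0.69
    = 0.008375 m = 8.375 mm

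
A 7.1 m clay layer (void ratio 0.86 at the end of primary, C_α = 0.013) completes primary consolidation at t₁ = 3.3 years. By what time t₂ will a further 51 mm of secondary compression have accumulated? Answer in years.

S_s = C_α·H/(1+e_p)·log₁₀(t₂/t₁) ⇒ log₁₀(t₂/t₁) = S_s·(1+e_p)/(C_α·H).
log₁₀(t₂/t₁) = 0.051 × (1+0.86) / (0.013×7.1) = 1.028
t₂ = t₁ × 10^1.028 = 3.3 × 10.66 = 35.18 years

t₂ ≈ 35.2 years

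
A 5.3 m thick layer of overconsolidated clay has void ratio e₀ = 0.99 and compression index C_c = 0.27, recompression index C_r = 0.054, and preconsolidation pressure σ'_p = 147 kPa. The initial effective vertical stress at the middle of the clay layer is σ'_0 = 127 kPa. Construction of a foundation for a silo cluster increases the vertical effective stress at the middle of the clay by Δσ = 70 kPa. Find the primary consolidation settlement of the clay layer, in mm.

S_c ≈ 101 mm

Final effective stress: σ'_f = 127 + 70 = 197 kPa.
σ'_f = 197 > σ'_p = 147 kPa, so the stress path crosses the preconsolidation pressure — recompression up to σ'_p, then virgin compression beyond:
S_c = H/(1+e₀)·[C_r·log₁₀(σ'_p/σ'_0) + C_c·log₁₀(σ'_f/σ'_p)]
    = 5.3/1.99 × [0.054×log₁₀(147/127) + 0.27×log₁₀(197/147)]
    = 2.6633 × [0.0034297 + 0.03433] = 0.1006 m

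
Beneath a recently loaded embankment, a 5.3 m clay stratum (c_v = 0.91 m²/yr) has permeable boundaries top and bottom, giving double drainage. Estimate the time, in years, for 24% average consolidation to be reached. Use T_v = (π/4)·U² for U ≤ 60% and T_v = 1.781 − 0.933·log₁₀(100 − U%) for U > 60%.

Drainage path length: H_d = H/2 = 2.65 m (double drainage).
U ≤ 60%: T_v = (π/4)·U² = (π/4)×0.24² = 0.045239.
t = T_v·H_d²/c_v = 0.045239×2.65²/0.91 = 0.3491 years.

t ≈ 0.349 years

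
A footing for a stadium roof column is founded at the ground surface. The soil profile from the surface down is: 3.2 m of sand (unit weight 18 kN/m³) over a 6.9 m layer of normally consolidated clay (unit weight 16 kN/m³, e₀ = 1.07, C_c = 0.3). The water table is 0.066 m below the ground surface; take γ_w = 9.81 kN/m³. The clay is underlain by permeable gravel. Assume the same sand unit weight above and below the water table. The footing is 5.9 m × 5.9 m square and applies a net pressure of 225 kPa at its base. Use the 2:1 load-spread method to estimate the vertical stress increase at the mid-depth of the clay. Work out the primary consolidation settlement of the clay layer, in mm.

S_c ≈ 308 mm

Mid-depth of clay below the ground surface: z = 3.2 + 6.9/2 = 6.65 m.
Total vertical stress at mid-clay: σ_v = 18×3.2 + 16×3.45 = 112.8 kPa.
Pore pressure: u = 9.81×(6.65 − 0.066) = 64.589 kPa.
Initial effective stress: σ'_0 = σ_v − u = 112.8 − 64.589 = 48.211 kPa.
Stress increase at mid-clay by the 2:1 spreading method:
Δσ = qBL/((B+z)(L+z)) = 225×5.9×5.9/((5.9+6.65)(5.9+6.65)) = 49.728 kPa
Final effective stress: σ'_f = σ'_0 + Δσ = 48.211 + 49.728 = 97.939 kPa.
Normally consolidated clay, so the full stress increment lies on the virgin compression line:
S_c = C_c·H/(1+e₀)·log₁₀(σ'_f/σ'_0) = 0.3×6.9/(1+1.07)×log₁₀(97.939/48.211)
    = 1 × 0.30781 = 0.3078 m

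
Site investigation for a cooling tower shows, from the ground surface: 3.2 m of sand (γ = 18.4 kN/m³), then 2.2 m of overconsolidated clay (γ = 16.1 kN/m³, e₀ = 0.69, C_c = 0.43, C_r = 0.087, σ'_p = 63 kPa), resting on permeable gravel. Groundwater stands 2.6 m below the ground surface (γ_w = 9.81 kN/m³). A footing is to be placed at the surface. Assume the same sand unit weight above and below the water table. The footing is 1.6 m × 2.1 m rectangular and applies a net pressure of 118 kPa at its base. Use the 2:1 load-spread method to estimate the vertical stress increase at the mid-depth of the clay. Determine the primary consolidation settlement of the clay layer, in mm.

Mid-depth of clay below the ground surface: z = 3.2 + 2.2/2 = 4.3 m.
Total vertical stress at mid-clay: σ_v = 18.4×3.2 + 16.1×1.1 = 76.59 kPa.
Pore pressure: u = 9.81×(4.3 − 2.6) = 16.677 kPa.
Initial effective stress: σ'_0 = σ_v − u = 76.59 − 16.677 = 59.913 kPa.
Stress increase at mid-clay by the 2:1 spreading method:
Δσ = qBL/((B+z)(L+z)) = 118×1.6×2.1/((1.6+4.3)(2.1+4.3)) = 10.5 kPa
Final effective stress: σ'_f = 59.913 + 10.5 = 70.413 kPa.
σ'_f = 70.413 > σ'_p = 63 kPa, so the stress path crosses the preconsolidation pressure — recompression up to σ'_p, then virgin compression beyond:
S_c = H/(1+e₀)·[C_r·log₁₀(σ'_p/σ'_0) + C_c·log₁₀(σ'_f/σ'_p)]
    = 2.2/1.69 × [0.087×log₁₀(63/59.913) + 0.43×log₁₀(70.413/63)]
    = 1.3018 × [0.0018983 + 0.020774] = 0.02951 m

S_c ≈ 29.5 mm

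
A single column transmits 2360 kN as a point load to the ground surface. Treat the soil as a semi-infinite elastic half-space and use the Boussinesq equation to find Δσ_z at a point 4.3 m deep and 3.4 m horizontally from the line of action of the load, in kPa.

Boussinesq vertical stress below a point load on an elastic half-space:
Δσ_z = 3P/(2πz²) · [1 + (r/z)²]^(−5/2)
r/z = 3.4/4.3 = 0.7907; [1+(r/z)²]^(−5/2) = 0.29698.
Δσ_z = 3×2360/(2π×4.3²) × 0.29698 = 60.942 × 0.29698 = 18.1 kPa

Δσ_z ≈ 18.1 kPa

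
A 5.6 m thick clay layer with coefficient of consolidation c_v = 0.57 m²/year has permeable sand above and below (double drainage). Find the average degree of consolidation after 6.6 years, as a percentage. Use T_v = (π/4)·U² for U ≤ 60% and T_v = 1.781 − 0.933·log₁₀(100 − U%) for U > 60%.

U ≈ 75.2 %

Drainage path length: H_d = H/2 = 2.8 m (double drainage).
T_v = c_v·t/H_d² = 0.57×6.6/2.8² = 0.47985.
T_v = 0.47985 corresponds to the U > 60% branch:
U = 1 − 10^((1.781 − T_v)/0.933)/100 = 0.7519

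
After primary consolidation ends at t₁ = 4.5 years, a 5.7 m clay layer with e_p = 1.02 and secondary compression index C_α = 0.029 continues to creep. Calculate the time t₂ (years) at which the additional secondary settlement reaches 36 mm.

t₂ ≈ 12.4 years

S_s = C_α·H/(1+e_p)·log₁₀(t₂/t₁) ⇒ log₁₀(t₂/t₁) = S_s·(1+e_p)/(C_α·H).
log₁₀(t₂/t₁) = 0.036 × (1+1.02) / (0.029×5.7) = 0.4399
t₂ = t₁ × 10^0.4399 = 4.5 × 2.754 = 12.39 years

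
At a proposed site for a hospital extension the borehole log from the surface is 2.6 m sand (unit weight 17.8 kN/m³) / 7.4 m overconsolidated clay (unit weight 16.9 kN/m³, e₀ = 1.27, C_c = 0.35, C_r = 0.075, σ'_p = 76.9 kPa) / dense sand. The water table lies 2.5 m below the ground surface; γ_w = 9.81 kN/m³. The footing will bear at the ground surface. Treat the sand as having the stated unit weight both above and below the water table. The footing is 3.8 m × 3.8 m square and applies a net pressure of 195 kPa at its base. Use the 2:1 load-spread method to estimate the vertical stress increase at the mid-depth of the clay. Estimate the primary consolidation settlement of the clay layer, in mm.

S_c ≈ 134 mm

Mid-depth of clay below the ground surface: z = 2.6 + 7.4/2 = 6.3 m.
Total vertical stress at mid-clay: σ_v = 17.8×2.6 + 16.9×3.7 = 108.81 kPa.
Pore pressure: u = 9.81×(6.3 − 2.5) = 37.278 kPa.
Initial effective stress: σ'_0 = σ_v − u = 108.81 − 37.278 = 71.532 kPa.
Stress increase at mid-clay by the 2:1 spreading method:
Δσ = qBL/((B+z)(L+z)) = 195×3.8×3.8/((3.8+6.3)(3.8+6.3)) = 27.603 kPa
Final effective stress: σ'_f = 71.532 + 27.603 = 99.135 kPa.
σ'_f = 99.135 > σ'_p = 76.9 kPa, so the stress path crosses the preconsolidation pressure — recompression up to σ'_p, then virgin compression beyond:
S_c = H/(1+e₀)·[C_r·log₁₀(σ'_p/σ'_0) + C_c·log₁₀(σ'_f/σ'_p)]
    = 7.4/2.27 × [0.075×log₁₀(76.9/71.532) + 0.35×log₁₀(99.135/76.9)]
    = 3.2599 × [0.0023569 + 0.038605] = 0.1335 m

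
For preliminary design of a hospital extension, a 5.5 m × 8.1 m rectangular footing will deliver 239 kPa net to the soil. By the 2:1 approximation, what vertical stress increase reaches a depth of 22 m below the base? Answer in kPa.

Δσ_z ≈ 12.9 kPa

By the 2:1 method the load spreads at 1 horizontal : 2 vertical, so at depth z the loaded area has grown by z in each plan dimension:
Δσ = qBL/((B+z)(L+z)) = 239×5.5×8.1/((5.5+22)(8.1+22)) = 12.863 kPa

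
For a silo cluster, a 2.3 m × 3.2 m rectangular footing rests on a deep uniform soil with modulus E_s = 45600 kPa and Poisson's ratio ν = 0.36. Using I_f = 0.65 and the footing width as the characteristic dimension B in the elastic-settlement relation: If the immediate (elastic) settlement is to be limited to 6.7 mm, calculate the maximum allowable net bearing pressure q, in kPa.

q ≈ 235 kPa

S_e = q·B·(1−ν²)/E_s · I_f  ⇒  q = S_e·E_s / (B·(1−ν²)·I_f).
q = 0.0067 × 45600 / (2.3 × 0.8704 × 0.65) = 234.8 kPa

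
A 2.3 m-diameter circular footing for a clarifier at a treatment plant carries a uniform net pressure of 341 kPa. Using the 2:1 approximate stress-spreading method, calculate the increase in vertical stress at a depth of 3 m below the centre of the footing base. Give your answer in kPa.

Δσ_z ≈ 64.2 kPa

By the 2:1 method the load spreads at 1 horizontal : 2 vertical, so at depth z the loaded area has grown by z in each plan dimension:
Δσ ≈ qD²/(D+z)² = 341×2.3²/(2.3+3)² = 64.218 kPa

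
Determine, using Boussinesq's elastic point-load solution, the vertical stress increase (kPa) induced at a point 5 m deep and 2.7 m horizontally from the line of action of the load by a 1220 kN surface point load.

Δσ_z ≈ 12.3 kPa

Boussinesq vertical stress below a point load on an elastic half-space:
Δσ_z = 3P/(2πz²) · [1 + (r/z)²]^(−5/2)
r/z = 2.7/5 = 0.54; [1+(r/z)²]^(−5/2) = 0.52745.
Δσ_z = 3×1220/(2π×5²) × 0.52745 = 23.3 × 0.52745 = 12.29 kPa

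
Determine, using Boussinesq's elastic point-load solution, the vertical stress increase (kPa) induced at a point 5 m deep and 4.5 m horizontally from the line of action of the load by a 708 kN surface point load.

Δσ_z ≈ 3.07 kPa

Boussinesq vertical stress below a point load on an elastic half-space:
Δσ_z = 3P/(2πz²) · [1 + (r/z)²]^(−5/2)
r/z = 4.5/5 = 0.9; [1+(r/z)²]^(−5/2) = 0.22688.
Δσ_z = 3×708/(2π×5²) × 0.22688 = 13.522 × 0.22688 = 3.068 kPa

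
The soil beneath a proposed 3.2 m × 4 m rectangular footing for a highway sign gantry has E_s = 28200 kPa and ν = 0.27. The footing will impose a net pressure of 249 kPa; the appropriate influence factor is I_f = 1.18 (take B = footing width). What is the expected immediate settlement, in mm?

Immediate (elastic) settlement: S_e = q·B·(1−ν²)/E_s · I_f.
S_e = 249 × 3.2 × (1 − 0.27²) / 28200 × 1.18
    = 249 × 3.2 × 0.9271 / 28200 × 1.18
    = 0.03091 m = 30.91 mm

S_e ≈ 30.9 mm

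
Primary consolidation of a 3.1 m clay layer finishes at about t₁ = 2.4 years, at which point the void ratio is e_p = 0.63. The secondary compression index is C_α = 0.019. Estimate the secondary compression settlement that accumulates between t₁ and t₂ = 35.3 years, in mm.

Secondary compression: S_s = C_α·H/(1+e_p)·log₁₀(t₂/t₁)
S_s = 0.019×3.1/(1+0.63)×log₁₀(35.3/2.4)
    = 0.03613 × 1.168 = 0.04219 m

S_s ≈ 42.2 mm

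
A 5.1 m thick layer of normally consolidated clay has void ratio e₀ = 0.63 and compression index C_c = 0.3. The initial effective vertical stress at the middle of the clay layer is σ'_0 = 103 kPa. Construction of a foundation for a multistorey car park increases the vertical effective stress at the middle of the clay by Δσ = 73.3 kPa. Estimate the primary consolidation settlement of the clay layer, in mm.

S_c ≈ 219 mm

Final effective stress: σ'_f = σ'_0 + Δσ = 103 + 73.3 = 176.3 kPa.
Normally consolidated clay, so the full stress increment lies on the virgin compression line:
S_c = C_c·H/(1+e₀)·log₁₀(σ'_f/σ'_0) = 0.3×5.1/(1+0.63)×log₁₀(176.3/103)
    = 0.93865 × 0.23342 = 0.2191 m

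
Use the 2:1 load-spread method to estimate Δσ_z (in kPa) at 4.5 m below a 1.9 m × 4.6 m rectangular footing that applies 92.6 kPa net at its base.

By the 2:1 method the load spreads at 1 horizontal : 2 vertical, so at depth z the loaded area has grown by z in each plan dimension:
Δσ = qBL/((B+z)(L+z)) = 92.6×1.9×4.6/((1.9+4.5)(4.6+4.5)) = 13.896 kPa

Δσ_z ≈ 13.9 kPa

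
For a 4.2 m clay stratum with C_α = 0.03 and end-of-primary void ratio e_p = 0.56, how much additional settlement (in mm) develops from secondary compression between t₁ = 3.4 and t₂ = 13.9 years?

S_s ≈ 49.4 mm

Secondary compression: S_s = C_α·H/(1+e_p)·log₁₀(t₂/t₁)
S_s = 0.03×4.2/(1+0.56)×log₁₀(13.9/3.4)
    = 0.08077 × 0.6115 = 0.04939 m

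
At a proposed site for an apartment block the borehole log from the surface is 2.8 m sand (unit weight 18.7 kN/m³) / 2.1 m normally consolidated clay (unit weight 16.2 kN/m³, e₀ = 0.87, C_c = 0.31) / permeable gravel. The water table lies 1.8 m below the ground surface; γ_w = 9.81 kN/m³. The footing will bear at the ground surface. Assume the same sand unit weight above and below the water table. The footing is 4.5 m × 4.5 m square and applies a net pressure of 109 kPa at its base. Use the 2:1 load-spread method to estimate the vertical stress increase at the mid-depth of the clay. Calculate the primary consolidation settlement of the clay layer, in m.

S_c ≈ 0.075 m

Mid-depth of clay below the ground surface: z = 2.8 + 2.1/2 = 3.85 m.
Total vertical stress at mid-clay: σ_v = 18.7×2.8 + 16.2×1.05 = 69.37 kPa.
Pore pressure: u = 9.81×(3.85 − 1.8) = 20.11 kPa.
Initial effective stress: σ'_0 = σ_v − u = 69.37 − 20.11 = 49.26 kPa.
Stress increase at mid-clay by the 2:1 spreading method:
Δσ = qBL/((B+z)(L+z)) = 109×4.5×4.5/((4.5+3.85)(4.5+3.85)) = 31.658 kPa
Final effective stress: σ'_f = σ'_0 + Δσ = 49.26 + 31.658 = 80.918 kPa.
Normally consolidated clay, so the full stress increment lies on the virgin compression line:
S_c = C_c·H/(1+e₀)·log₁₀(σ'_f/σ'_0) = 0.31×2.1/(1+0.87)×log₁₀(80.918/49.26)
    = 0.34813 × 0.21555 = 0.07504 m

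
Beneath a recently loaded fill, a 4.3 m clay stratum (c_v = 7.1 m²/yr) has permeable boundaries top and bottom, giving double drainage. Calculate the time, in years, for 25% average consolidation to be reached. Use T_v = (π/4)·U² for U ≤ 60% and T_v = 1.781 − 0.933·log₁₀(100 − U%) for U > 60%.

t ≈ 0.032 years

Drainage path length: H_d = H/2 = 2.15 m (double drainage).
U ≤ 60%: T_v = (π/4)·U² = (π/4)×0.25² = 0.049087.
t = T_v·H_d²/c_v = 0.049087×2.15²/7.1 = 0.03196 years.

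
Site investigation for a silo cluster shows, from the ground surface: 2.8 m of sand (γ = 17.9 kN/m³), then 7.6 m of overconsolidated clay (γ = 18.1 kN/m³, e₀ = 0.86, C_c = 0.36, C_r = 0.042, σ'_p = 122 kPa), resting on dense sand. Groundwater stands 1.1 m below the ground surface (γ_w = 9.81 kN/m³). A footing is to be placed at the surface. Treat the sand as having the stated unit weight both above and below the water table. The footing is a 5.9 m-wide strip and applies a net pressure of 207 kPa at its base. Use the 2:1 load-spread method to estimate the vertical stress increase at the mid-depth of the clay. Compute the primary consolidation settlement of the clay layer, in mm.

S_c ≈ 231 mm

Mid-depth of clay below the ground surface: z = 2.8 + 7.6/2 = 6.6 m.
Total vertical stress at mid-clay: σ_v = 17.9×2.8 + 18.1×3.8 = 118.9 kPa.
Pore pressure: u = 9.81×(6.6 − 1.1) = 53.955 kPa.
Initial effective stress: σ'_0 = σ_v − u = 118.9 − 53.955 = 64.945 kPa.
Stress increase at mid-clay by the 2:1 spreading method:
Δσ = qB/(B+z) = 207×5.9/(5.9+6.6) = 97.704 kPa
Final effective stress: σ'_f = 64.945 + 97.704 = 162.65 kPa.
σ'_f = 162.65 > σ'_p = 122 kPa, so the stress path crosses the preconsolidation pressure — recompression up to σ'_p, then virgin compression beyond:
S_c = H/(1+e₀)·[C_r·log₁₀(σ'_p/σ'_0) + C_c·log₁₀(σ'_f/σ'_p)]
    = 7.6/1.86 × [0.042×log₁₀(122/64.945) + 0.36×log₁₀(162.65/122)]
    = 4.086 × [0.0115 + 0.044962] = 0.2307 m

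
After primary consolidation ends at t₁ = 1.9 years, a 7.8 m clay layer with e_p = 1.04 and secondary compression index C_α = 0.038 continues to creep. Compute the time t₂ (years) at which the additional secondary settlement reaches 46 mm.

t₂ ≈ 3.94 years

S_s = C_α·H/(1+e_p)·log₁₀(t₂/t₁) ⇒ log₁₀(t₂/t₁) = S_s·(1+e_p)/(C_α·H).
log₁₀(t₂/t₁) = 0.046 × (1+1.04) / (0.038×7.8) = 0.3166
t₂ = t₁ × 10^0.3166 = 1.9 × 2.073 = 3.939 years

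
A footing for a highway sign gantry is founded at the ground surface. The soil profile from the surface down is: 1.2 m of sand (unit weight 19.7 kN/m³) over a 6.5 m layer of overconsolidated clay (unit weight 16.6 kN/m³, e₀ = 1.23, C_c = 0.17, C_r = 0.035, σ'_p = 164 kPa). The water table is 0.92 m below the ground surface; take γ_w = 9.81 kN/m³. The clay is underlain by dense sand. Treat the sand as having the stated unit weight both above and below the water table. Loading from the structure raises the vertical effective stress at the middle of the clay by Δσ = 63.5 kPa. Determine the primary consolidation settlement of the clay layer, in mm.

S_c ≈ 40.2 mm

Mid-depth of clay below the ground surface: z = 1.2 + 6.5/2 = 4.45 m.
Total vertical stress at mid-clay: σ_v = 19.7×1.2 + 16.6×3.25 = 77.59 kPa.
Pore pressure: u = 9.81×(4.45 − 0.92) = 34.629 kPa.
Initial effective stress: σ'_0 = σ_v − u = 77.59 − 34.629 = 42.961 kPa.
Final effective stress: σ'_f = 42.961 + 63.5 = 106.46 kPa.
σ'_f = 106.46 ≤ σ'_p = 164 kPa, so the clay remains overconsolidated and only the recompression index applies:
S_c = C_r·H/(1+e₀)·log₁₀(σ'_f/σ'_0) = 0.035×6.5/2.23×log₁₀(106.46/42.961)
    = 0.10202 × 0.39411 = 0.04021 m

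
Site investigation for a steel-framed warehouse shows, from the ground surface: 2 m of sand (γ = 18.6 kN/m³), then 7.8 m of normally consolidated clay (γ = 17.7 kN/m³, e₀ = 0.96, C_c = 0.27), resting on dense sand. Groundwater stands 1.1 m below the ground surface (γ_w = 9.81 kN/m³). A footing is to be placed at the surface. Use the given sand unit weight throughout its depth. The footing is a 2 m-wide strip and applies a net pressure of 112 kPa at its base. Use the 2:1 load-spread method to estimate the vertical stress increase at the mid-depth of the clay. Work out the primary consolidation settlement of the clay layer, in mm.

Mid-depth of clay below the ground surface: z = 2 + 7.8/2 = 5.9 m.
Total vertical stress at mid-clay: σ_v = 18.6×2 + 17.7×3.9 = 106.23 kPa.
Pore pressure: u = 9.81×(5.9 − 1.1) = 47.088 kPa.
Initial effective stress: σ'_0 = σ_v − u = 106.23 − 47.088 = 59.142 kPa.
Stress increase at mid-clay by the 2:1 spreading method:
Δσ = qB/(B+z) = 112×2/(2+5.9) = 28.354 kPa
Final effective stress: σ'_f = σ'_0 + Δσ = 59.142 + 28.354 = 87.496 kPa.
Normally consolidated clay, so the full stress increment lies on the virgin compression line:
S_c = C_c·H/(1+e₀)·log₁₀(σ'_f/σ'_0) = 0.27×7.8/(1+0.96)×log₁₀(87.496/59.142)
    = 1.0745 × 0.17009 = 0.1828 m

S_c ≈ 183 mm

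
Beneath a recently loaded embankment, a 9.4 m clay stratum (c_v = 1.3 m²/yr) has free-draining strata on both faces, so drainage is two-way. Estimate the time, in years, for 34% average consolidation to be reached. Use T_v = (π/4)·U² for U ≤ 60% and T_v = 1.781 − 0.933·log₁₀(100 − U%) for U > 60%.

Drainage path length: H_d = H/2 = 4.7 m (double drainage).
U ≤ 60%: T_v = (π/4)·U² = (π/4)×0.34² = 0.090792.
t = T_v·H_d²/c_v = 0.090792×4.7²/1.3 = 1.543 years.

t ≈ 1.54 years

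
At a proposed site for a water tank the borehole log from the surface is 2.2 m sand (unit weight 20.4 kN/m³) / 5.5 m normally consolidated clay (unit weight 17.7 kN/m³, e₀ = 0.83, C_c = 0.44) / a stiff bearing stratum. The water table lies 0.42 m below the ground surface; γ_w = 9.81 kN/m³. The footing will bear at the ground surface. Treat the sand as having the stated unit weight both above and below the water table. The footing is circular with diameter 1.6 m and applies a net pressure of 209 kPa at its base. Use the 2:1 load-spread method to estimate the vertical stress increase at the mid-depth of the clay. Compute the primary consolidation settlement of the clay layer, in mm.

S_c ≈ 130 mm

Mid-depth of clay below the ground surface: z = 2.2 + 5.5/2 = 4.95 m.
Total vertical stress at mid-clay: σ_v = 20.4×2.2 + 17.7×2.75 = 93.555 kPa.
Pore pressure: u = 9.81×(4.95 − 0.42) = 44.439 kPa.
Initial effective stress: σ'_0 = σ_v − u = 93.555 − 44.439 = 49.116 kPa.
Stress increase at mid-clay by the 2:1 spreading method:
Δσ ≈ qD²/(D+z)² = 209×1.6²/(1.6+4.95)² = 12.471 kPa
Final effective stress: σ'_f = σ'_0 + Δσ = 49.116 + 12.471 = 61.587 kPa.
Normally consolidated clay, so the full stress increment lies on the virgin compression line:
S_c = C_c·H/(1+e₀)·log₁₀(σ'_f/σ'_0) = 0.44×5.5/(1+0.83)×log₁₀(61.587/49.116)
    = 1.3224 × 0.098266 = 0.1299 m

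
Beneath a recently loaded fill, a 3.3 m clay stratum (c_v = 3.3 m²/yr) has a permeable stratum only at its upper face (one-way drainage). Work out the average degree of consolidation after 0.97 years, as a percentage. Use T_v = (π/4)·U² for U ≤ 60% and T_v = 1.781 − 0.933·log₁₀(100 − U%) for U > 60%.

U ≈ 60.7 %

Drainage path length: H_d = H = 3.3 m (single drainage).
T_v = c_v·t/H_d² = 3.3×0.97/3.3² = 0.29394.
T_v = 0.29394 corresponds to the U > 60% branch:
U = 1 − 10^((1.781 − T_v)/0.933)/100 = 0.6075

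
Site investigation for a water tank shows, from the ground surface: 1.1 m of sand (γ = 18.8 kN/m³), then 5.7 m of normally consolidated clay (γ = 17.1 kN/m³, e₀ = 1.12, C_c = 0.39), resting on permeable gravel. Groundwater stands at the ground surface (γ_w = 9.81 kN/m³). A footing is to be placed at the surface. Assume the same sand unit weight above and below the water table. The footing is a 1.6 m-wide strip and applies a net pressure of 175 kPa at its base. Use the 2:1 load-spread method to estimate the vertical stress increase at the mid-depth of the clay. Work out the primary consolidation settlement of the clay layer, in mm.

S_c ≈ 443 mm

Mid-depth of clay below the ground surface: z = 1.1 + 5.7/2 = 3.95 m.
Total vertical stress at mid-clay: σ_v = 18.8×1.1 + 17.1×2.85 = 69.415 kPa.
Pore pressure: u = 9.81×(3.95 − 0) = 38.75 kPa.
Initial effective stress: σ'_0 = σ_v − u = 69.415 − 38.75 = 30.665 kPa.
Stress increase at mid-clay by the 2:1 spreading method:
Δσ = qB/(B+z) = 175×1.6/(1.6+3.95) = 50.45 kPa
Final effective stress: σ'_f = σ'_0 + Δσ = 30.665 + 50.45 = 81.115 kPa.
Normally consolidated clay, so the full stress increment lies on the virgin compression line:
S_c = C_c·H/(1+e₀)·log₁₀(σ'_f/σ'_0) = 0.39×5.7/(1+1.12)×log₁₀(81.115/30.665)
    = 1.0486 × 0.42246 = 0.443 m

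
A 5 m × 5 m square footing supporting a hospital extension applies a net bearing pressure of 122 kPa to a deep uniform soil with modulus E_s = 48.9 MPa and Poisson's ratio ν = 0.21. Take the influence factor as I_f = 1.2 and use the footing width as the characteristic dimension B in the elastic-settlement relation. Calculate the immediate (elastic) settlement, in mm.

Immediate (elastic) settlement: S_e = q·B·(1−ν²)/E_s · I_f.
E_s = 48.9 MPa = 48900 kPa.
S_e = 122 × 5 × (1 − 0.21²) / 48900 × 1.2
    = 122 × 5 × 0.9559 / 48900 × 1.2
    = 0.01431 m = 14.31 mm

S_e ≈ 14.3 mm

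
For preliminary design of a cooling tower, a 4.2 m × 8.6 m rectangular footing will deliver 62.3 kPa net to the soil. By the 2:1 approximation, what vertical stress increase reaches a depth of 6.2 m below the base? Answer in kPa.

Δσ_z ≈ 14.6 kPa

By the 2:1 method the load spreads at 1 horizontal : 2 vertical, so at depth z the loaded area has grown by z in each plan dimension:
Δσ = qBL/((B+z)(L+z)) = 62.3×4.2×8.6/((4.2+6.2)(8.6+6.2)) = 14.62 kPa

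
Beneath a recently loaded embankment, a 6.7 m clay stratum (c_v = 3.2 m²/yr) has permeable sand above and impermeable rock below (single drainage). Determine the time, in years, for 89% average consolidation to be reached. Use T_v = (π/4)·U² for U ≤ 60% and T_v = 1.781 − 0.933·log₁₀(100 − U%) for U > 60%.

t ≈ 11.4 years

Drainage path length: H_d = H = 6.7 m (single drainage).
U > 60%: T_v = 1.781 − 0.933·log₁₀(100 − 89) = 0.80938.
t = T_v·H_d²/c_v = 0.80938×6.7²/3.2 = 11.35 years.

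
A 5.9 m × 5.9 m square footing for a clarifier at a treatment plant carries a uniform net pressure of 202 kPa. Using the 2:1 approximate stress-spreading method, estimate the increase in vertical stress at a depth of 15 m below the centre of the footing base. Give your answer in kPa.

By the 2:1 method the load spreads at 1 horizontal : 2 vertical, so at depth z the loaded area has grown by z in each plan dimension:
Δσ = qBL/((B+z)(L+z)) = 202×5.9×5.9/((5.9+15)(5.9+15)) = 16.098 kPa

Δσ_z ≈ 16.1 kPa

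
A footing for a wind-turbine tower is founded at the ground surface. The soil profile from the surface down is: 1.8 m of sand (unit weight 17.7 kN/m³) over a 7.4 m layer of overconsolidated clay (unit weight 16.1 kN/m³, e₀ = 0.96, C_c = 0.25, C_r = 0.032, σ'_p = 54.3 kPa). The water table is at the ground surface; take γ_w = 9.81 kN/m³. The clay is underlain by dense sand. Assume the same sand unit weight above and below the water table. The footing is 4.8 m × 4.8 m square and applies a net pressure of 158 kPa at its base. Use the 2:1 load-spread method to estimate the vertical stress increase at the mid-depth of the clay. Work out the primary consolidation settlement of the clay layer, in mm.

S_c ≈ 134 mm

Mid-depth of clay below the ground surface: z = 1.8 + 7.4/2 = 5.5 m.
Total vertical stress at mid-clay: σ_v = 17.7×1.8 + 16.1×3.7 = 91.43 kPa.
Pore pressure: u = 9.81×(5.5 − 0) = 53.955 kPa.
Initial effective stress: σ'_0 = σ_v − u = 91.43 − 53.955 = 37.475 kPa.
Stress increase at mid-clay by the 2:1 spreading method:
Δσ = qBL/((B+z)(L+z)) = 158×4.8×4.8/((4.8+5.5)(4.8+5.5)) = 34.314 kPa
Final effective stress: σ'_f = 37.475 + 34.314 = 71.789 kPa.
σ'_f = 71.789 > σ'_p = 54.3 kPa, so the stress path crosses the preconsolidation pressure — recompression up to σ'_p, then virgin compression beyond:
S_c = H/(1+e₀)·[C_r·log₁₀(σ'_p/σ'_0) + C_c·log₁₀(σ'_f/σ'_p)]
    = 7.4/1.96 × [0.032×log₁₀(54.3/37.475) + 0.25×log₁₀(71.789/54.3)]
    = 3.7755 × [0.0051539 + 0.030315] = 0.1339 m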